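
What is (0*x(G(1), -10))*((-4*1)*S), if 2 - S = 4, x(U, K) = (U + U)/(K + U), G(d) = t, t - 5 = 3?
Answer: 0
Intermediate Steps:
t = 8 (t = 5 + 3 = 8)
G(d) = 8
x(U, K) = 2*U/(K + U) (x(U, K) = (2*U)/(K + U) = 2*U/(K + U))
S = -2 (S = 2 - 1*4 = 2 - 4 = -2)
(0*x(G(1), -10))*((-4*1)*S) = (0*(2*8/(-10 + 8)))*(-4*1*(-2)) = (0*(2*8/(-2)))*(-4*(-2)) = (0*(2*8*(-½)))*8 = (0*(-8))*8 = 0*8 = 0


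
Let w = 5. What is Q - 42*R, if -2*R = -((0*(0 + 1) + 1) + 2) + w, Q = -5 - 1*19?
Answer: 18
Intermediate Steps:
Q = -24 (Q = -5 - 19 = -24)
R = -1 (R = -(-((0*(0 + 1) + 1) + 2) + 5)/2 = -(-((0*1 + 1) + 2) + 5)/2 = -(-((0 + 1) + 2) + 5)/2 = -(-(1 + 2) + 5)/2 = -(-1*3 + 5)/2 = -(-3 + 5)/2 = -½*2 = -1)
Q - 42*R = -24 - 42*(-1) = -24 + 42 = 18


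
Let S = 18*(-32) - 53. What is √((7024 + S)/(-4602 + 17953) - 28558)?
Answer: I*√30120445577/1027 ≈ 168.99*I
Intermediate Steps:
S = -629 (S = -576 - 53 = -629)
√((7024 + S)/(-4602 + 17953) - 28558) = √((7024 - 629)/(-4602 + 17953) - 28558) = √(6395/13351 - 28558) = √(-381271463/13351) = I*√30120445577/1027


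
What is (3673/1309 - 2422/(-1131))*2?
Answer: 14649122/1480479 ≈ 9.8949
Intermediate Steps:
(3673/1309 - 2422/(-1131))*2 = (3673*(1/1309) - 2422*(-1/1131))*2 = (3673/1309 + 2422/1131)*2 = (7324561/1480479)*2 = 14649122/1480479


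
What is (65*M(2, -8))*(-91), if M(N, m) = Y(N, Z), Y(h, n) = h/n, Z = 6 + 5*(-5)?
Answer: 11830/19 ≈ 622.63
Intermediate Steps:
Z = -19 (Z = 6 - 25 = -19)
M(N, m) = -N/19 (M(N, m) = N/(-19) = N*(-1/19) = -N/19)
(65*M(2, -8))*(-91) = (65*(-1/19*2))*(-91) = (65*(-2/19))*(-91) = -130/19*(-91) = 11830/19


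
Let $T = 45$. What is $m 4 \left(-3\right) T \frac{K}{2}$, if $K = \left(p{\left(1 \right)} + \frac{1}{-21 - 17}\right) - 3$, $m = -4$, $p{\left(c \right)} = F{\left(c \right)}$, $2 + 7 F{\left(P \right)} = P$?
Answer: $- \frac{455220}{133} \approx -3422.7$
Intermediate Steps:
$F{\left(P \right)} = - \frac{2}{7} + \frac{P}{7}$
$p{\left(c \right)} = - \frac{2}{7} + \frac{c}{7}$
$K = - \frac{843}{266}$ ($K = \left(\left(- \frac{2}{7} + \frac{1}{7} \cdot 1\right) + \frac{1}{-21 - 17}\right) - 3 = \left(\left(- \frac{2}{7} + \frac{1}{7}\right) + \frac{1}{-38}\right) - 3 = \left(- \frac{1}{7} - \frac{1}{38}\right) - 3 = - \frac{45}{266} - 3 = - \frac{843}{266} \approx -3.1692$)
$m 4 \left(-3\right) T \frac{K}{2} = \left(-4\right) 4 \left(-3\right) 45 \left(- \frac{843}{266 \cdot 2}\right) = \left(-16\right) \left(-3\right) 45 \left(\left(- \frac{843}{266}\right) \frac{1}{2}\right) = 48 \cdot 45 \left(- \frac{843}{532}\right) = 2160 \left(- \frac{843}{532}\right) = - \frac{455220}{133}$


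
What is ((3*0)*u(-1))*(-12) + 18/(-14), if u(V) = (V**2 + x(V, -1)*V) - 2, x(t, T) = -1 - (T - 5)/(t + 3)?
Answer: -9/7 ≈ -1.2857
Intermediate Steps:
x(t, T) = -1 - (-5 + T)/(3 + t)
u(V) = -2 + V**2 + V*(3 - V)/(3 + V) (u(V) = (V**2 + ((2 - 1*(-1) - V)/(3 + V))*V) - 2 = (V**2 + ((2 + 1 - V)/(3 + V))*V) - 2 = (V**2 + ((3 - V)/(3 + V))*V) - 2 = (V**2 + V*(3 - V)/(3 + V)) - 2 = -2 + V**2 + V*(3 - V)/(3 + V))
((3*0)*u(-1))*(-12) + 18/(-14) = ((3*0)*((-6 - 1 + (-1)**3 + 2*(-1)**2)/(3 - 1)))*(-12) + 18/(-14) = (0*((-6 - 1 - 1 + 2*1)/2))*(-12) + 18*(-1/14) = (0*((-6 - 1 - 1 + 2)/2))*(-12) - 9/7 = (0*((1/2)*(-6)))*(-12) - 9/7 = (0*(-3))*(-12) - 9/7 = 0*(-12) - 9/7 = 0 - 9/7 = -9/7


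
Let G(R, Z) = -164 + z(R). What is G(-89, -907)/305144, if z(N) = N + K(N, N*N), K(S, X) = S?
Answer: -171/152572 ≈ -0.0011208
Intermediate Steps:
z(N) = 2*N (z(N) = N + N = 2*N)
G(R, Z) = -164 + 2*R
G(-89, -907)/305144 = (-164 + 2*(-89))/305144 = (-164 - 178)*(1/305144) = -342*1/305144 = -171/152572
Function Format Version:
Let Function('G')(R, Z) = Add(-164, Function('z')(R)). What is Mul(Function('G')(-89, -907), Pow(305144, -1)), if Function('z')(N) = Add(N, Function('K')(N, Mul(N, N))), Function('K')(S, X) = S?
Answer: Rational(-171, 152572) ≈ -0.0011208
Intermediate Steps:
Function('z')(N) = Mul(2, N) (Function('z')(N) = Add(N, N) = Mul(2, N))
Function('G')(R, Z) = Add(-164, Mul(2, R))
Mul(Function('G')(-89, -907), Pow(305144, -1)) = Mul(Add(-164, Mul(2, -89)), Pow(305144, -1)) = Mul(Add(-164, -178), Rational(1, 305144)) = Mul(-342, Rational(1, 305144)) = Rational(-171, 152572)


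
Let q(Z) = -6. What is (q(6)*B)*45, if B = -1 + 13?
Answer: -3240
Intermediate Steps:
B = 12
(q(6)*B)*45 = -6*12*45 = -72*45 = -3240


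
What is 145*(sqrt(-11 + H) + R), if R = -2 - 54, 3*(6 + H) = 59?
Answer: -8120 + 290*sqrt(6)/3 ≈ -7883.2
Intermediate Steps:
H = 41/3 (H = -6 + (1/3)*59 = -6 + 59/3 = 41/3 ≈ 13.667)
R = -56
145*(sqrt(-11 + H) + R) = 145*(sqrt(-11 + 41/3) - 56) = 145*(sqrt(8/3) - 56) = 145*(2*sqrt(6)/3 - 56) = 145*(-56 + 2*sqrt(6)/3) = -8120 + 290*sqrt(6)/3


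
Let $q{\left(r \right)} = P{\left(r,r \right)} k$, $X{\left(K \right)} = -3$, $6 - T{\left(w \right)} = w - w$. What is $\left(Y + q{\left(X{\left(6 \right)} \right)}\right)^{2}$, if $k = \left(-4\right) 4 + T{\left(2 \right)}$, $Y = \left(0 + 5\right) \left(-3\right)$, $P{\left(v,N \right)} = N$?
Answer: $225$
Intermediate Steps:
$Y = -15$ ($Y = 5 \left(-3\right) = -15$)
$T{\left(w \right)} = 6$ ($T{\left(w \right)} = 6 - \left(w - w\right) = 6 - 0 = 6 + 0 = 6$)
$k = -10$ ($k = \left(-4\right) 4 + 6 = -16 + 6 = -10$)
$q{\left(r \right)} = - 10 r$ ($q{\left(r \right)} = r \left(-10\right) = - 10 r$)
$\left(Y + q{\left(X{\left(6 \right)} \right)}\right)^{2} = \left(-15 - -30\right)^{2} = \left(-15 + 30\right)^{2} = 15^{2} = 225$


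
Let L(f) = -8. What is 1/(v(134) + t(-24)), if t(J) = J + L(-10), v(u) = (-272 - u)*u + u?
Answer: -1/54302 ≈ -1.8416e-5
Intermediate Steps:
v(u) = u + u*(-272 - u) (v(u) = u*(-272 - u) + u = u + u*(-272 - u))
t(J) = -8 + J (t(J) = J - 8 = -8 + J)
1/(v(134) + t(-24)) = 1/(-1*134*(271 + 134) + (-8 - 24)) = 1/(-1*134*405 - 32) = 1/(-54270 - 32) = 1/(-54302) = -1/54302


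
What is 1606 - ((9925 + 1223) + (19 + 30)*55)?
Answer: -12237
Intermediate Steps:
1606 - ((9925 + 1223) + (19 + 30)*55) = 1606 - (11148 + 49*55) = 1606 - (11148 + 2695) = 1606 - 1*13843 = 1606 - 13843 = -12237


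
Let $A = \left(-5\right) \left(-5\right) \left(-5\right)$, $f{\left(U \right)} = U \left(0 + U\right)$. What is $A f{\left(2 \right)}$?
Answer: $-500$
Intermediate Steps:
$f{\left(U \right)} = U^{2}$ ($f{\left(U \right)} = U U = U^{2}$)
$A = -125$ ($A = 25 \left(-5\right) = -125$)
$A f{\left(2 \right)} = - 125 \cdot 2^{2} = \left(-125\right) 4 = -500$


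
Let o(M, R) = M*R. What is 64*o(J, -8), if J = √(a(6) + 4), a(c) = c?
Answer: -512*√10 ≈ -1619.1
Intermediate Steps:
J = √10 (J = √(6 + 4) = √10 ≈ 3.1623)
64*o(J, -8) = 64*(√10*(-8)) = 64*(-8*√10) = -512*√10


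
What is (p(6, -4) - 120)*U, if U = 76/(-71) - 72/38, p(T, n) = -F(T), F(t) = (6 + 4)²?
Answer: 880000/1349 ≈ 652.33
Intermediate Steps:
F(t) = 100 (F(t) = 10² = 100)
p(T, n) = -100 (p(T, n) = -1*100 = -100)
U = -4000/1349 (U = 76*(-1/71) - 72*1/38 = -76/71 - 36/19 = -4000/1349 ≈ -2.9652)
(p(6, -4) - 120)*U = (-100 - 120)*(-4000/1349) = -220*(-4000/1349) = 880000/1349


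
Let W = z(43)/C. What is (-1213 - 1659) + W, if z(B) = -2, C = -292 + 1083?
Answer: -2271754/791 ≈ -2872.0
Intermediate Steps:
C = 791
W = -2/791 ≈ -0.0025284
(-1213 - 1659) + W = (-1213 - 1659) - 2/791 = -2872 - 2/791 = -2271754/791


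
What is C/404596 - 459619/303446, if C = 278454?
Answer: -12683032055/15346629727 ≈ -0.82644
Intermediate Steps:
C/404596 - 459619/303446 = 278454/404596 - 459619/303446 = 278454*(1/404596) - 459619*1/303446 = 139227/202298 - 459619/303446 = -12683032055/15346629727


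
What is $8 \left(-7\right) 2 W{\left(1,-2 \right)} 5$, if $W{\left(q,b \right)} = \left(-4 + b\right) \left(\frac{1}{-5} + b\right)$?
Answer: $-7392$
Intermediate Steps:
$W{\left(q,b \right)} = \left(-4 + b\right) \left(- \frac{1}{5} + b\right)$
$8 \left(-7\right) 2 W{\left(1,-2 \right)} 5 = 8 \left(-7\right) 2 \left(\frac{4}{5} + \left(-2\right)^{2} - - \frac{42}{5}\right) 5 = - 56 \cdot 2 \left(\frac{4}{5} + 4 + \frac{42}{5}\right) 5 = - 56 \cdot 2 \cdot \frac{66}{5} \cdot 5 = - 56 \cdot \frac{132}{5} \cdot 5 = \left(-56\right) 132 = -7392$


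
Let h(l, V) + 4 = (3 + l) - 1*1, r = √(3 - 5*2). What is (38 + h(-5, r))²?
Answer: 961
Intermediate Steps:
r = I*√7 (r = √(3 - 10) = √(-7) = I*√7 ≈ 2.6458*I)
h(l, V) = -2 + l (h(l, V) = -4 + ((3 + l) - 1*1) = -4 + ((3 + l) - 1) = -4 + (2 + l) = -2 + l)
(38 + h(-5, r))² = (38 + (-2 - 5))² = (38 - 7)² = 31² = 961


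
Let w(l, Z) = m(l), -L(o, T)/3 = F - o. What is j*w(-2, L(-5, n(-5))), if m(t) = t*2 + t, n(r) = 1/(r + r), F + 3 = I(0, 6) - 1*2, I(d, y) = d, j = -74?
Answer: 444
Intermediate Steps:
F = -5 (F = -3 + (0 - 1*2) = -3 + (0 - 2) = -3 - 2 = -5)
n(r) = 1/(2*r)
L(o, T) = 15 + 3*o (L(o, T) = -3*(-5 - o) = 15 + 3*o)
m(t) = 3*t (m(t) = 2*t + t = 3*t)
w(l, Z) = 3*l
j*w(-2, L(-5, n(-5))) = -222*(-2) = -74*(-6) = 444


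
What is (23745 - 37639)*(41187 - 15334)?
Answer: -359201582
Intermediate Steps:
(23745 - 37639)*(41187 - 15334) = -13894*25853 = -359201582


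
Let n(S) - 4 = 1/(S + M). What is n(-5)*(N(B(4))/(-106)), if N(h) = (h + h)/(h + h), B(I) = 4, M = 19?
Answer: -57/1484 ≈ -0.038410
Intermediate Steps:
n(S) = 4 + 1/(19 + S) (n(S) = 4 + 1/(S + 19) = 4 + 1/(19 + S))
N(h) = 1 (N(h) = (2*h)/((2*h)) = (2*h)*(1/(2*h)) = 1)
n(-5)*(N(B(4))/(-106)) = ((77 + 4*(-5))/(19 - 5))*(1/(-106)) = ((77 - 20)/14)*(1*(-1/106)) = ((1/14)*57)*(-1/106) = (57/14)*(-1/106) = -57/1484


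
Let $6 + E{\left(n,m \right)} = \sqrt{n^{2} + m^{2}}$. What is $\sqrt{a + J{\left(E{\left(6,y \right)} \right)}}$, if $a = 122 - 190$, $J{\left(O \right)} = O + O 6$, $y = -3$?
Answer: $\sqrt{-110 + 21 \sqrt{5}} \approx 7.9399 i$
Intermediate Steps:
$E{\left(n,m \right)} = -6 + \sqrt{m^{2} + n^{2}}$ ($E{\left(n,m \right)} = -6 + \sqrt{n^{2} + m^{2}} = -6 + \sqrt{m^{2} + n^{2}}$)
$J{\left(O \right)} = 7 O$ ($J{\left(O \right)} = O + 6 O = 7 O$)
$a = -68$
$\sqrt{a + J{\left(E{\left(6,y \right)} \right)}} = \sqrt{-68 + 7 \left(-6 + \sqrt{\left(-3\right)^{2} + 6^{2}}\right)} = \sqrt{-68 + 7 \left(-6 + \sqrt{9 + 36}\right)} = \sqrt{-68 + 7 \left(-6 + \sqrt{45}\right)} = \sqrt{-68 + 7 \left(-6 + 3 \sqrt{5}\right)} = \sqrt{-68 - \left(42 - 21 \sqrt{5}\right)} = \sqrt{-110 + 21 \sqrt{5}}$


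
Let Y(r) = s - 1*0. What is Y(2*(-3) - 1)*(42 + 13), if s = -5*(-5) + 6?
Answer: 1705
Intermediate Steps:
s = 31 (s = 25 + 6 = 31)
Y(r) = 31 (Y(r) = 31 - 1*0 = 31 + 0 = 31)
Y(2*(-3) - 1)*(42 + 13) = 31*(42 + 13) = 31*55 = 1705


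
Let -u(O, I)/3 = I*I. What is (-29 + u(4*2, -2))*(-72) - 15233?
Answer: -12281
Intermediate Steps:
u(O, I) = -3*I**2 (u(O, I) = -3*I*I = -3*I**2)
(-29 + u(4*2, -2))*(-72) - 15233 = (-29 - 3*(-2)**2)*(-72) - 15233 = (-29 - 3*4)*(-72) - 15233 = (-29 - 12)*(-72) - 15233 = -41*(-72) - 15233 = 2952 - 15233 = -12281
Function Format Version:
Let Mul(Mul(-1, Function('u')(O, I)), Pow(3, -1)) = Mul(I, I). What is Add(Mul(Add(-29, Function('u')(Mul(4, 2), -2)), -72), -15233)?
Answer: -12281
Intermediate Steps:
Function('u')(O, I) = Mul(-3, Pow(I, 2)) (Function('u')(O, I) = Mul(-3, Mul(I, I)) = Mul(-3, Pow(I, 2)))
Add(Mul(Add(-29, Function('u')(Mul(4, 2), -2)), -72), -15233) = Add(Mul(Add(-29, Mul(-3, Pow(-2, 2))), -72), -15233) = Add(Mul(Add(-29, Mul(-3, 4)), -72), -15233) = Add(Mul(Add(-29, -12), -72), -15233) = Add(Mul(-41, -72), -15233) = Add(2952, -15233) = -12281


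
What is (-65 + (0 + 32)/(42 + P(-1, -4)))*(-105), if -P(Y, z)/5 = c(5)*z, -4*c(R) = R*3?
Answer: 76195/11 ≈ 6926.8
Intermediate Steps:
c(R) = -3*R/4 (c(R) = -R*3/4 = -3*R/4)
P(Y, z) = 75*z/4 (P(Y, z) = -5*(-¾*5)*z = -(-75)*z/4 = 75*z/4)
(-65 + (0 + 32)/(42 + P(-1, -4)))*(-105) = (-65 + (0 + 32)/(42 + (75/4)*(-4)))*(-105) = (-65 + 32/(42 - 75))*(-105) = (-65 + 32/(-33))*(-105) = (-65 + 32*(-1/33))*(-105) = (-65 - 32/33)*(-105) = -2177/33*(-105) = 76195/11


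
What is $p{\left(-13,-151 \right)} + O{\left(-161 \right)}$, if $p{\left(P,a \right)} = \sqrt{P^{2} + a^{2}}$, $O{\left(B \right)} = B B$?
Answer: $25921 + \sqrt{22970} \approx 26073.0$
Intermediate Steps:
$O{\left(B \right)} = B^{2}$
$p{\left(-13,-151 \right)} + O{\left(-161 \right)} = \sqrt{\left(-13\right)^{2} + \left(-151\right)^{2}} + \left(-161\right)^{2} = \sqrt{169 + 22801} + 25921 = \sqrt{22970} + 25921 = 25921 + \sqrt{22970}$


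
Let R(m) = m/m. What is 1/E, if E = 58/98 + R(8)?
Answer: 49/78 ≈ 0.62821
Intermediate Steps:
R(m) = 1
E = 78/49 (E = 58/98 + 1 = (1/98)*58 + 1 = 29/49 + 1 = 78/49 ≈ 1.5918)
1/E = 1/(78/49) = 49/78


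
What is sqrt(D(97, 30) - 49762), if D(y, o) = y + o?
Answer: 3*I*sqrt(5515) ≈ 222.79*I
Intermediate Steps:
D(y, o) = o + y
sqrt(D(97, 30) - 49762) = sqrt((30 + 97) - 49762) = sqrt(127 - 49762) = sqrt(-49635) = 3*I*sqrt(5515)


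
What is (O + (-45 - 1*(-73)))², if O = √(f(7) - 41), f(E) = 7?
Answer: (28 + I*√34)² ≈ 750.0 + 326.53*I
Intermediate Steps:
O = I*√34 (O = √(7 - 41) = √(-34) = I*√34 ≈ 5.8309*I)
(O + (-45 - 1*(-73)))² = (I*√34 + (-45 - 1*(-73)))² = (I*√34 + (-45 + 73))² = (I*√34 + 28)² = (28 + I*√34)²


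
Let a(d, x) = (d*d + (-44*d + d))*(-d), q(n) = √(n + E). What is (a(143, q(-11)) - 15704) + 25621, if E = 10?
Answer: -2034983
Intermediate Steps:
q(n) = √(10 + n) (q(n) = √(n + 10) = √(10 + n))
a(d, x) = -d*(d² - 43*d) (a(d, x) = (d² - 43*d)*(-d) = -d*(d² - 43*d))
(a(143, q(-11)) - 15704) + 25621 = (143²*(43 - 1*143) - 15704) + 25621 = (20449*(43 - 143) - 15704) + 25621 = (20449*(-100) - 15704) + 25621 = (-2044900 - 15704) + 25621 = -2060604 + 25621 = -2034983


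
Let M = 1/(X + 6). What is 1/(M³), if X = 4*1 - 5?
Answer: 125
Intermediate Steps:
X = -1 (X = 4 - 5 = -1)
M = ⅕ (M = 1/(-1 + 6) = 1/5 = ⅕ ≈ 0.20000)
1/(M³) = 1/((⅕)³) = 1/(1/125) = 125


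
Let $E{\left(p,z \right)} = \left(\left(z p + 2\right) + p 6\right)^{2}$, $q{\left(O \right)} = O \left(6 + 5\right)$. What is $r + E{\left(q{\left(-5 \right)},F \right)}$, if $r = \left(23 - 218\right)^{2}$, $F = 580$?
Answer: $1038682009$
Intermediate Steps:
$q{\left(O \right)} = 11 O$ ($q{\left(O \right)} = O 11 = 11 O$)
$r = 38025$ ($r = \left(-195\right)^{2} = 38025$)
$E{\left(p,z \right)} = \left(2 + 6 p + p z\right)^{2}$ ($E{\left(p,z \right)} = \left(\left(p z + 2\right) + 6 p\right)^{2} = \left(\left(2 + p z\right) + 6 p\right)^{2} = \left(2 + 6 p + p z\right)^{2}$)
$r + E{\left(q{\left(-5 \right)},F \right)} = 38025 + \left(2 + 6 \cdot 11 \left(-5\right) + 11 \left(-5\right) 580\right)^{2} = 38025 + \left(2 + 6 \left(-55\right) - 31900\right)^{2} = 38025 + \left(2 - 330 - 31900\right)^{2} = 38025 + \left(-32228\right)^{2} = 38025 + 1038643984 = 1038682009$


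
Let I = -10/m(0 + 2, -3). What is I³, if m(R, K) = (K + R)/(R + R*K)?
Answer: -64000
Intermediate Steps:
m(R, K) = (K + R)/(R + K*R)
I = -40 (I = -10*(0 + 2)*(1 - 3)/(-3 + (0 + 2)) = -10*(-4/(-3 + 2)) = -10/((½)*(-½)*(-1)) = -10/¼ = -10*4 = -40)
I³ = (-40)³ = -64000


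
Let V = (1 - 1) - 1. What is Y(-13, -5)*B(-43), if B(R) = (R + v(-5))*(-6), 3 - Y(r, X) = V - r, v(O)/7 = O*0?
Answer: -2322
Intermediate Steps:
v(O) = 0 (v(O) = 7*(O*0) = 7*0 = 0)
V = -1 (V = 0 - 1 = -1)
Y(r, X) = 4 + r (Y(r, X) = 3 - (-1 - r) = 3 + (1 + r) = 4 + r)
B(R) = -6*R (B(R) = (R + 0)*(-6) = R*(-6) = -6*R)
Y(-13, -5)*B(-43) = (4 - 13)*(-6*(-43)) = -9*258 = -2322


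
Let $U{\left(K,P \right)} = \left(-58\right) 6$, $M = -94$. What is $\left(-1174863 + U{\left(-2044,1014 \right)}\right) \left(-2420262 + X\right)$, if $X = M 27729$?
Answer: $5907536552268$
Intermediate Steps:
$U{\left(K,P \right)} = -348$
$X = -2606526$ ($X = \left(-94\right) 27729 = -2606526$)
$\left(-1174863 + U{\left(-2044,1014 \right)}\right) \left(-2420262 + X\right) = \left(-1174863 - 348\right) \left(-2420262 - 2606526\right) = \left(-1175211\right) \left(-5026788\right) = 5907536552268$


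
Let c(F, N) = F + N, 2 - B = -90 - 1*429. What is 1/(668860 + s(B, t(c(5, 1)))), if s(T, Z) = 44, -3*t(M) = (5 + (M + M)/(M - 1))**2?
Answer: 1/668904 ≈ 1.4950e-6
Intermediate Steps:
B = 521 (B = 2 - (-90 - 1*429) = 2 - (-90 - 429) = 2 - 1*(-519) = 2 + 519 = 521)
t(M) = -(5 + 2*M/(-1 + M))**2/3 (t(M) = -(5 + (M + M)/(M - 1))**2/3 = -(5 + (2*M)/(-1 + M))**2/3 = -(5 + 2*M/(-1 + M))**2/3)
1/(668860 + s(B, t(c(5, 1)))) = 1/(668860 + 44) = 1/668904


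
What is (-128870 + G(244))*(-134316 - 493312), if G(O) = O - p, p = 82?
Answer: 80780744624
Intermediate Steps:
G(O) = -82 + O (G(O) = O - 1*82 = O - 82 = -82 + O)
(-128870 + G(244))*(-134316 - 493312) = (-128870 + (-82 + 244))*(-134316 - 493312) = (-128870 + 162)*(-627628) = -128708*(-627628) = 80780744624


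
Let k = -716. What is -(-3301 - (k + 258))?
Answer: 2843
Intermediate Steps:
-(-3301 - (k + 258)) = -(-3301 - (-716 + 258)) = -(-3301 - 1*(-458)) = -(-3301 + 458) = -1*(-2843) = 2843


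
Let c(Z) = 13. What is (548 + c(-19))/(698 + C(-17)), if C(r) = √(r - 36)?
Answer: 130526/162419 - 187*I*√53/162419 ≈ 0.80364 - 0.0083819*I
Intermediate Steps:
C(r) = √(-36 + r)
(548 + c(-19))/(698 + C(-17)) = (548 + 13)/(698 + √(-36 - 17)) = 561/(698 + √(-53)) = 561/(698 + I*√53)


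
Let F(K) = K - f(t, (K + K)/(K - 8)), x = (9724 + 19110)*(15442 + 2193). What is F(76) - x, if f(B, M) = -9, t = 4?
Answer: -508487505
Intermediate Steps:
x = 508487590 (x = 28834*17635 = 508487590)
F(K) = 9 + K (F(K) = K - 1*(-9) = K + 9 = 9 + K)
F(76) - x = (9 + 76) - 1*508487590 = 85 - 508487590 = -508487505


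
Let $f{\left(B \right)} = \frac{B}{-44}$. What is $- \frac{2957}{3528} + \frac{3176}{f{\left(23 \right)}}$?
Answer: $- \frac{493084843}{81144} \approx -6076.7$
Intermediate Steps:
$f{\left(B \right)} = - \frac{B}{44}$ ($f{\left(B \right)} = B \left(- \frac{1}{44}\right) = - \frac{B}{44}$)
$- \frac{2957}{3528} + \frac{3176}{f{\left(23 \right)}} = - \frac{2957}{3528} + \frac{3176}{\left(- \frac{1}{44}\right) 23} = \left(-2957\right) \frac{1}{3528} + \frac{3176}{- \frac{23}{44}} = - \frac{2957}{3528} + 3176 \left(- \frac{44}{23}\right) = - \frac{2957}{3528} - \frac{139744}{23} = - \frac{493084843}{81144}$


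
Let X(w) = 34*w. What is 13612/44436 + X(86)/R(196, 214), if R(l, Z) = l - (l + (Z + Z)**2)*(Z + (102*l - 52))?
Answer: 184954590292/603780737637 ≈ 0.30633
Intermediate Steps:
R(l, Z) = l - (l + 4*Z**2)*(-52 + Z + 102*l) (R(l, Z) = l - (l + (2*Z)**2)*(Z + (-52 + 102*l)) = l - (l + 4*Z**2)*(-52 + Z + 102*l))
13612/44436 + X(86)/R(196, 214) = 13612/44436 + (34*86)/(-102*196**2 - 4*214**3 + 53*196 + 208*214**2 - 1*214*196 - 408*196*214**2) = 13612*(1/44436) + 2924/(-102*38416 - 4*9800344 + 10388 + 208*45796 - 41944 - 408*196*45796) = 3403/11109 + 2924/(-3918432 - 39201376 + 10388 + 9525568 - 41944 - 3662214528) = 3403/11109 + 2924/(-3695840324) = 3403/11109 + 2924*(-1/3695840324) = 3403/11109 - 43/54350593 = 184954590292/603780737637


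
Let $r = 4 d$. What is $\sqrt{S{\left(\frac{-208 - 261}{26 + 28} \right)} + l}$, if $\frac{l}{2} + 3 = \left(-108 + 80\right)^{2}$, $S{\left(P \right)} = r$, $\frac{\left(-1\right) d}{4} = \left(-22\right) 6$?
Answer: $\sqrt{3674} \approx 60.614$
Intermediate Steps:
$d = 528$ ($d = - 4 \left(\left(-22\right) 6\right) = \left(-4\right) \left(-132\right) = 528$)
$r = 2112$ ($r = 4 \cdot 528 = 2112$)
$S{\left(P \right)} = 2112$
$l = 1562$ ($l = -6 + 2 \left(-108 + 80\right)^{2} = -6 + 2 \left(-28\right)^{2} = -6 + 2 \cdot 784 = -6 + 1568 = 1562$)
$\sqrt{S{\left(\frac{-208 - 261}{26 + 28} \right)} + l} = \sqrt{2112 + 1562} = \sqrt{3674}$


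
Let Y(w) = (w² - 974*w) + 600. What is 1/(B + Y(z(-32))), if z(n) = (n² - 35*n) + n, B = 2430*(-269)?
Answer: 1/1750386 ≈ 5.7130e-7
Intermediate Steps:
B = -653670
z(n) = n² - 34*n
Y(w) = 600 + w² - 974*w
1/(B + Y(z(-32))) = 1/(-653670 + (600 + (-32*(-34 - 32))² - (-31168)*(-34 - 32))) = 1/(-653670 + (600 + (-32*(-66))² - (-31168)*(-66))) = 1/(-653670 + (600 + 2112² - 974*2112)) = 1/(-653670 + (600 + 4460544 - 2057088)) = 1/(-653670 + 2404056) = 1/1750386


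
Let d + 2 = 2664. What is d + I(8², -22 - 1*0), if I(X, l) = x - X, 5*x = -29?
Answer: 12961/5 ≈ 2592.2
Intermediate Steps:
x = -29/5 (x = (⅕)*(-29) = -29/5 ≈ -5.8000)
d = 2662 (d = -2 + 2664 = 2662)
I(X, l) = -29/5 - X
d + I(8², -22 - 1*0) = 2662 + (-29/5 - 1*8²) = 2662 + (-29/5 - 1*64) = 2662 + (-29/5 - 64) = 2662 - 349/5 = 12961/5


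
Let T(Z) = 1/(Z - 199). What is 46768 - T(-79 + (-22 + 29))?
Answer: 12674129/271 ≈ 46768.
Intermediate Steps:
T(Z) = 1/(-199 + Z)
46768 - T(-79 + (-22 + 29)) = 46768 - 1/(-199 + (-79 + (-22 + 29))) = 46768 - 1/(-199 + (-79 + 7)) = 46768 - 1/(-199 - 72) = 46768 - 1/(-271) = 46768 - 1*(-1/271) = 46768 + 1/271 = 12674129/271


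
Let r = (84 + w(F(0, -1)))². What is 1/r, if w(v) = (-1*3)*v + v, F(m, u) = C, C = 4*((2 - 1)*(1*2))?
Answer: 1/4624 ≈ 0.00021626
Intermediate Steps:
C = 8 (C = 4*(1*2) = 4*2 = 8)
F(m, u) = 8
w(v) = -2*v (w(v) = -3*v + v = -2*v)
r = 4624 (r = (84 - 2*8)² = (84 - 16)² = 68² = 4624)
1/r = 1/4624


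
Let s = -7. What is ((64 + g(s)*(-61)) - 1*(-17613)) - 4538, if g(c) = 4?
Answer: 12895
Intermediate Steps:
((64 + g(s)*(-61)) - 1*(-17613)) - 4538 = ((64 + 4*(-61)) - 1*(-17613)) - 4538 = ((64 - 244) + 17613) - 4538 = (-180 + 17613) - 4538 = 17433 - 4538 = 12895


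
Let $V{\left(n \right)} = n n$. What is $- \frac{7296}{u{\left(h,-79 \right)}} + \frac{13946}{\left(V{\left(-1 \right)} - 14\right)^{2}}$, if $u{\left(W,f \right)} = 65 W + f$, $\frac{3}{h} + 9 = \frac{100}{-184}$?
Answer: $\frac{1150054382}{7377019} \approx 155.9$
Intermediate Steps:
$h = - \frac{138}{439}$ ($h = \frac{3}{-9 + \frac{100}{-184}} = \frac{3}{-9 + 100 \left(- \frac{1}{184}\right)} = \frac{3}{-9 - \frac{25}{46}} = \frac{3}{- \frac{439}{46}} = 3 \left(- \frac{46}{439}\right) = - \frac{138}{439} \approx -0.31435$)
$V{\left(n \right)} = n^{2}$
$u{\left(W,f \right)} = f + 65 W$
$- \frac{7296}{u{\left(h,-79 \right)}} + \frac{13946}{\left(V{\left(-1 \right)} - 14\right)^{2}} = - \frac{7296}{-79 + 65 \left(- \frac{138}{439}\right)} + \frac{13946}{\left(\left(-1\right)^{2} - 14\right)^{2}} = - \frac{7296}{-79 - \frac{8970}{439}} + \frac{13946}{\left(1 - 14\right)^{2}} = - \frac{7296}{- \frac{43651}{439}} + \frac{13946}{\left(-13\right)^{2}} = \left(-7296\right) \left(- \frac{439}{43651}\right) + \frac{13946}{169} = \frac{3202944}{43651} + 13946 \cdot \frac{1}{169} = \frac{3202944}{43651} + \frac{13946}{169} = \frac{1150054382}{7377019}$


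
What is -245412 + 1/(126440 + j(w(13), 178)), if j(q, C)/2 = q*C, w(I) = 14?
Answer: -32253026687/131424 ≈ -2.4541e+5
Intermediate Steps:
j(q, C) = 2*C*q (j(q, C) = 2*(q*C) = 2*(C*q) = 2*C*q)
-245412 + 1/(126440 + j(w(13), 178)) = -245412 + 1/(126440 + 2*178*14) = -245412 + 1/(126440 + 4984) = -245412 + 1/131424 = -32253026687/131424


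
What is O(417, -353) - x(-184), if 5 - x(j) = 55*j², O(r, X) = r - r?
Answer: 1862075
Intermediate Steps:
O(r, X) = 0
x(j) = 5 - 55*j²
O(417, -353) - x(-184) = 0 - (5 - 55*(-184)²) = 0 - (5 - 55*33856) = 0 - (5 - 1862080) = 0 - 1*(-1862075) = 0 + 1862075 = 1862075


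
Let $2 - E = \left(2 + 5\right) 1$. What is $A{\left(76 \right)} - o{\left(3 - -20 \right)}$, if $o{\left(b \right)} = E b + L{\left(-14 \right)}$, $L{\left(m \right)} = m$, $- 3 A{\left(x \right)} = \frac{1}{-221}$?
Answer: $\frac{85528}{663} \approx 129.0$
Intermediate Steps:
$A{\left(x \right)} = \frac{1}{663}$ ($A{\left(x \right)} = - \frac{1}{3 \left(-221\right)} = \left(- \frac{1}{3}\right) \left(- \frac{1}{221}\right) = \frac{1}{663}$)
$E = -5$ ($E = 2 - \left(2 + 5\right) 1 = 2 - 7 \cdot 1 = 2 - 7 = -5$)
$o{\left(b \right)} = -14 - 5 b$ ($o{\left(b \right)} = - 5 b - 14 = -14 - 5 b$)
$A{\left(76 \right)} - o{\left(3 - -20 \right)} = \frac{1}{663} - \left(-14 - 5 \left(3 - -20\right)\right) = \frac{1}{663} - \left(-14 - 5 \left(3 + 20\right)\right) = \frac{1}{663} - \left(-14 - 115\right) = \frac{1}{663} - -129 = \frac{1}{663} + 129 = \frac{85528}{663}$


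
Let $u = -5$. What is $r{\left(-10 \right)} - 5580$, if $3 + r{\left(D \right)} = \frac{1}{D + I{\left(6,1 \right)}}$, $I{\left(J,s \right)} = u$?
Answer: $- \frac{83746}{15} \approx -5583.1$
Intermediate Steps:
$I{\left(J,s \right)} = -5$
$r{\left(D \right)} = -3 + \frac{1}{-5 + D}$ ($r{\left(D \right)} = -3 + \frac{1}{D - 5} = -3 + \frac{1}{-5 + D}$)
$r{\left(-10 \right)} - 5580 = \frac{16 - -30}{-5 - 10} - 5580 = \frac{16 + 30}{-15} - 5580 = \left(- \frac{1}{15}\right) 46 - 5580 = - \frac{46}{15} - 5580 = - \frac{83746}{15}$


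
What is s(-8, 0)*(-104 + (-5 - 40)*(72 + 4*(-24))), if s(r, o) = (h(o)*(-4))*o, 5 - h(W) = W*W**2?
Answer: 0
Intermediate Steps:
h(W) = 5 - W**3 (h(W) = 5 - W*W**2 = 5 - W**3)
s(r, o) = o*(-20 + 4*o**3) (s(r, o) = ((5 - o**3)*(-4))*o = (-20 + 4*o**3)*o = o*(-20 + 4*o**3))
s(-8, 0)*(-104 + (-5 - 40)*(72 + 4*(-24))) = (4*0*(-5 + 0**3))*(-104 + (-5 - 40)*(72 + 4*(-24))) = (4*0*(-5 + 0))*(-104 - 45*(72 - 96)) = (4*0*(-5))*(-104 - 45*(-24)) = 0*(-104 + 1080) = 0*976 = 0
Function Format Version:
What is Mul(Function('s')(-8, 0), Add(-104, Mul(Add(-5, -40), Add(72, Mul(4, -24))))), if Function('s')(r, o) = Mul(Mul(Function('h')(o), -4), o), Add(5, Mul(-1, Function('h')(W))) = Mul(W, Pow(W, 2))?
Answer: 0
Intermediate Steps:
Function('h')(W) = Add(5, Mul(-1, Pow(W, 3))) (Function('h')(W) = Add(5, Mul(-1, Mul(W, Pow(W, 2)))) = Add(5, Mul(-1, Pow(W, 3))))
Function('s')(r, o) = Mul(o, Add(-20, Mul(4, Pow(o, 3)))) (Function('s')(r, o) = Mul(Mul(Add(5, Mul(-1, Pow(o, 3))), -4), o) = Mul(Add(-20, Mul(4, Pow(o, 3))), o) = Mul(o, Add(-20, Mul(4, Pow(o, 3)))))
Mul(Function('s')(-8, 0), Add(-104, Mul(Add(-5, -40), Add(72, Mul(4, -24))))) = Mul(Mul(4, 0, Add(-5, Pow(0, 3))), Add(-104, Mul(Add(-5, -40), Add(72, Mul(4, -24))))) = Mul(Mul(4, 0, Add(-5, 0)), Add(-104, Mul(-45, Add(72, -96)))) = Mul(Mul(4, 0, -5), Add(-104, Mul(-45, -24))) = Mul(0, Add(-104, 1080)) = Mul(0, 976) = 0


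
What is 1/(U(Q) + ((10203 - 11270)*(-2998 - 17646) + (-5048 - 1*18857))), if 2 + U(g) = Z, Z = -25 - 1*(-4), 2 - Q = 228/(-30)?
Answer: 1/22003220 ≈ 4.5448e-8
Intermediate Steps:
Q = 48/5 (Q = 2 - 228/(-30) = 2 - 228*(-1)/30 = 2 - 1*(-38/5) = 2 + 38/5 = 48/5 ≈ 9.6000)
Z = -21 (Z = -25 + 4 = -21)
U(g) = -23 (U(g) = -2 - 21 = -23)
1/(U(Q) + ((10203 - 11270)*(-2998 - 17646) + (-5048 - 1*18857))) = 1/(-23 + ((10203 - 11270)*(-2998 - 17646) + (-5048 - 1*18857))) = 1/(-23 + (-1067*(-20644) + (-5048 - 18857))) = 1/(-23 + (22027148 - 23905)) = 1/(-23 + 22003243) = 1/22003220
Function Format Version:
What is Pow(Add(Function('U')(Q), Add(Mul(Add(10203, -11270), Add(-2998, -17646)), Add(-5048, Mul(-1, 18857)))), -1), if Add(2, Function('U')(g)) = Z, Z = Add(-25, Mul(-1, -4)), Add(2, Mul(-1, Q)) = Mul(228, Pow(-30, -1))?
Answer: Rational(1, 22003220) ≈ 4.5448e-8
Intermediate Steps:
Q = Rational(48, 5) (Q = Add(2, Mul(-1, Mul(228, Pow(-30, -1)))) = Add(2, Mul(-1, Mul(228, Rational(-1, 30)))) = Add(2, Mul(-1, Rational(-38, 5))) = Add(2, Rational(38, 5)) = Rational(48, 5) ≈ 9.6000)
Z = -21 (Z = Add(-25, 4) = -21)
Function('U')(g) = -23 (Function('U')(g) = Add(-2, -21) = -23)
Pow(Add(Function('U')(Q), Add(Mul(Add(10203, -11270), Add(-2998, -17646)), Add(-5048, Mul(-1, 18857)))), -1) = Pow(Add(-23, Add(Mul(Add(10203, -11270), Add(-2998, -17646)), Add(-5048, Mul(-1, 18857)))), -1) = Pow(Add(-23, Add(Mul(-1067, -20644), Add(-5048, -18857))), -1) = Pow(Add(-23, Add(22027148, -23905)), -1) = Pow(Add(-23, 22003243), -1) = Pow(22003220, -1) = Rational(1, 22003220)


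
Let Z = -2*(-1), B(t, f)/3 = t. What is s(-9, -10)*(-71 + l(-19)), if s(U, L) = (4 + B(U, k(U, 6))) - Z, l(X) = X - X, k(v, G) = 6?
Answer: 1775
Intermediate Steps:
B(t, f) = 3*t
Z = 2
l(X) = 0
s(U, L) = 2 + 3*U (s(U, L) = (4 + 3*U) - 1*2 = (4 + 3*U) - 2 = 2 + 3*U)
s(-9, -10)*(-71 + l(-19)) = (2 + 3*(-9))*(-71 + 0) = (2 - 27)*(-71) = -25*(-71) = 1775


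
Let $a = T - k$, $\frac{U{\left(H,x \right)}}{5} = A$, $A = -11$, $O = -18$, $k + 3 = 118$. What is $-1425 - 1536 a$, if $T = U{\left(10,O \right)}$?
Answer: $259695$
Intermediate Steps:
$k = 115$ ($k = -3 + 118 = 115$)
$U{\left(H,x \right)} = -55$ ($U{\left(H,x \right)} = 5 \left(-11\right) = -55$)
$T = -55$
$a = -170$ ($a = -55 - 115 = -170$)
$-1425 - 1536 a = -1425 - -261120 = -1425 + 261120 = 259695$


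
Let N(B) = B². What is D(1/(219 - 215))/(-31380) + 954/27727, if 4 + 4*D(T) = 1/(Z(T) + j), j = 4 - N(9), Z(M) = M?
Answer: 2299762889/66778122705 ≈ 0.034439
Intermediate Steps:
j = -77 (j = 4 - 1*9² = 4 - 1*81 = 4 - 81 = -77)
D(T) = -1 + 1/(4*(-77 + T)) (D(T) = -1 + 1/(4*(T - 77)) = -1 + 1/(4*(-77 + T)))
D(1/(219 - 215))/(-31380) + 954/27727 = ((309/4 - 1/(219 - 215))/(-77 + 1/(219 - 215)))/(-31380) + 954/27727 = ((309/4 - 1/4)/(-77 + 1/4))*(-1/31380) + 954*(1/27727) = ((309/4 - 1*¼)/(-77 + ¼))*(-1/31380) + 954/27727 = ((309/4 - ¼)/(-307/4))*(-1/31380) + 954/27727 = -4/307*77*(-1/31380) + 954/27727 = -308/307*(-1/31380) + 954/27727 = 77/2408415 + 954/27727 = 2299762889/66778122705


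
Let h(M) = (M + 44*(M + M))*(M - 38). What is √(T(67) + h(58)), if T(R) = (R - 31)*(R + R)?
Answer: 4*√6754 ≈ 328.73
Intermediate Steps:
T(R) = 2*R*(-31 + R) (T(R) = (-31 + R)*(2*R) = 2*R*(-31 + R))
h(M) = 89*M*(-38 + M) (h(M) = (M + 44*(2*M))*(-38 + M) = (M + 88*M)*(-38 + M) = (89*M)*(-38 + M) = 89*M*(-38 + M))
√(T(67) + h(58)) = √(2*67*(-31 + 67) + 89*58*(-38 + 58)) = √(2*67*36 + 89*58*20) = √(4824 + 103240) = √108064 = 4*√6754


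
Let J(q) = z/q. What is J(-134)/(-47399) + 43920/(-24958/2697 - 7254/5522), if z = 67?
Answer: -31003366791911663/7459754821486 ≈ -4156.1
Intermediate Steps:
J(q) = 67/q
J(-134)/(-47399) + 43920/(-24958/2697 - 7254/5522) = (67/(-134))/(-47399) + 43920/(-24958/2697 - 7254/5522) = (67*(-1/134))*(-1/47399) + 43920/(-24958*1/2697 - 7254*1/5522) = -½*(-1/47399) + 43920/(-24958/2697 - 3627/2761) = 1/94798 + 43920/(-78691057/7446417) = 1/94798 + 43920*(-7446417/78691057) = 1/94798 - 327046634640/78691057 = -31003366791911663/7459754821486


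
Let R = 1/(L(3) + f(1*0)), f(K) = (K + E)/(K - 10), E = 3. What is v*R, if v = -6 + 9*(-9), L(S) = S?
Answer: -290/9 ≈ -32.222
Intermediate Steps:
f(K) = (3 + K)/(-10 + K) (f(K) = (K + 3)/(K - 10) = (3 + K)/(-10 + K))
v = -87 (v = -6 - 81 = -87)
R = 10/27 (R = 1/(3 + (3 + 1*0)/(-10 + 1*0)) = 1/(3 + (3 + 0)/(-10 + 0)) = 1/(3 + 3/(-10)) = 1/(3 - 1/10*3) = 1/(3 - 3/10) = 1/(27/10) = 10/27 ≈ 0.37037)
v*R = -87*10/27 = -290/9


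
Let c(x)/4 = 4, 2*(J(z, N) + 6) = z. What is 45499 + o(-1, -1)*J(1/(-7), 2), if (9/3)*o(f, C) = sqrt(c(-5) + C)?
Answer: 45499 - 85*sqrt(15)/42 ≈ 45491.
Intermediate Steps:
J(z, N) = -6 + z/2
c(x) = 16 (c(x) = 4*4 = 16)
o(f, C) = sqrt(16 + C)/3
45499 + o(-1, -1)*J(1/(-7), 2) = 45499 + (sqrt(16 - 1)/3)*(-6 + (1/2)/(-7)) = 45499 + (sqrt(15)/3)*(-6 + (1/2)*(-1/7)) = 45499 + (sqrt(15)/3)*(-6 - 1/14) = 45499 + (sqrt(15)/3)*(-85/14) = 45499 - 85*sqrt(15)/42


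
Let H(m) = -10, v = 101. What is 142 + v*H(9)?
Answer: -868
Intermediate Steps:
142 + v*H(9) = 142 + 101*(-10) = 142 - 1010 = -868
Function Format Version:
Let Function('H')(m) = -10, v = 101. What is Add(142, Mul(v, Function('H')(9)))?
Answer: -868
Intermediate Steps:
Add(142, Mul(v, Function('H')(9))) = Add(142, Mul(101, -10)) = Add(142, -1010) = -868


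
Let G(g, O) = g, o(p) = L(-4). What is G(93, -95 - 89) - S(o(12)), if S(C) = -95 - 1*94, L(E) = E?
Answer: 282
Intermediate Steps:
o(p) = -4
S(C) = -189 (S(C) = -95 - 94 = -189)
G(93, -95 - 89) - S(o(12)) = 93 - 1*(-189) = 93 + 189 = 282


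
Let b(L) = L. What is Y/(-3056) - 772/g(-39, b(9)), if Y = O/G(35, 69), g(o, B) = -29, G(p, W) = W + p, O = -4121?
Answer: 18883049/708992 ≈ 26.634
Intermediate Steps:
Y = -317/8 (Y = -4121/(69 + 35) = -4121/104 = -4121*1/104 = -317/8 ≈ -39.625)
Y/(-3056) - 772/g(-39, b(9)) = -317/8/(-3056) - 772/(-29) = -317/8*(-1/3056) - 772*(-1/29) = 317/24448 + 772/29 = 18883049/708992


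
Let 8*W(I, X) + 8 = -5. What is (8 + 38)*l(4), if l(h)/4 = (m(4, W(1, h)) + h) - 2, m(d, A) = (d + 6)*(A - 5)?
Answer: -11822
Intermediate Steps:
W(I, X) = -13/8 (W(I, X) = -1 + (⅛)*(-5) = -1 - 5/8 = -13/8)
m(d, A) = (-5 + A)*(6 + d) (m(d, A) = (6 + d)*(-5 + A) = (-5 + A)*(6 + d))
l(h) = -273 + 4*h (l(h) = 4*(((-30 - 5*4 + 6*(-13/8) - 13/8*4) + h) - 2) = 4*(((-30 - 20 - 39/4 - 13/2) + h) - 2) = 4*((-265/4 + h) - 2) = 4*(-273/4 + h) = -273 + 4*h)
(8 + 38)*l(4) = (8 + 38)*(-273 + 4*4) = 46*(-273 + 16) = 46*(-257) = -11822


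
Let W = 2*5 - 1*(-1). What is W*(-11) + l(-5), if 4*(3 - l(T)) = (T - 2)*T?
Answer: -507/4 ≈ -126.75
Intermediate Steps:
l(T) = 3 - T*(-2 + T)/4 (l(T) = 3 - (T - 2)*T/4 = 3 - (-2 + T)*T/4 = 3 - T*(-2 + T)/4)
W = 11 (W = 10 + 1 = 11)
W*(-11) + l(-5) = 11*(-11) + (3 + (½)*(-5) - ¼*(-5)²) = -121 + (3 - 5/2 - ¼*25) = -121 + (3 - 5/2 - 25/4) = -121 - 23/4 = -507/4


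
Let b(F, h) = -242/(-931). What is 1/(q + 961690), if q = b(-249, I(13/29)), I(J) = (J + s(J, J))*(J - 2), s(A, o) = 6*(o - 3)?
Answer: 931/895333632 ≈ 1.0398e-6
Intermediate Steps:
s(A, o) = -18 + 6*o (s(A, o) = 6*(-3 + o) = -18 + 6*o)
I(J) = (-18 + 7*J)*(-2 + J) (I(J) = (J + (-18 + 6*J))*(J - 2) = (-18 + 7*J)*(-2 + J))
b(F, h) = 242/931 (b(F, h) = -242*(-1/931) = 242/931)
q = 242/931 ≈ 0.25994
1/(q + 961690) = 1/(242/931 + 961690) = 1/(895333632/931) = 931/895333632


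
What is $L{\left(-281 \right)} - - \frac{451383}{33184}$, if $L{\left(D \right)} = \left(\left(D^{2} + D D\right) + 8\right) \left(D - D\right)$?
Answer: $\frac{451383}{33184} \approx 13.602$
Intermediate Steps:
$L{\left(D \right)} = 0$ ($L{\left(D \right)} = \left(\left(D^{2} + D^{2}\right) + 8\right) 0 = \left(2 D^{2} + 8\right) 0 = \left(8 + 2 D^{2}\right) 0 = 0$)
$L{\left(-281 \right)} - - \frac{451383}{33184} = 0 - - \frac{451383}{33184} = 0 + \frac{451383}{33184} = \frac{451383}{33184}$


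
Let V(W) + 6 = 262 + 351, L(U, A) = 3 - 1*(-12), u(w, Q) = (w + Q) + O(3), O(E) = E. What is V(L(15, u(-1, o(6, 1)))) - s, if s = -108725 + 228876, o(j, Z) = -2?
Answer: -119544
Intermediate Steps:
u(w, Q) = 3 + Q + w (u(w, Q) = (w + Q) + 3 = (Q + w) + 3 = 3 + Q + w)
L(U, A) = 15 (L(U, A) = 3 + 12 = 15)
V(W) = 607 (V(W) = -6 + (262 + 351) = -6 + 613 = 607)
s = 120151
V(L(15, u(-1, o(6, 1)))) - s = 607 - 1*120151 = 607 - 120151 = -119544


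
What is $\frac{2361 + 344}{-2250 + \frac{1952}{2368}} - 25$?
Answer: $- \frac{4361145}{166439} \approx -26.203$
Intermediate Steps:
$\frac{2361 + 344}{-2250 + \frac{1952}{2368}} - 25 = \frac{2705}{-2250 + 1952 \cdot \frac{1}{2368}} - 25 = \frac{2705}{-2250 + \frac{61}{74}} - 25 = \frac{2705}{- \frac{166439}{74}} - 25 = 2705 \left(- \frac{74}{166439}\right) - 25 = - \frac{200170}{166439} - 25 = - \frac{4361145}{166439}$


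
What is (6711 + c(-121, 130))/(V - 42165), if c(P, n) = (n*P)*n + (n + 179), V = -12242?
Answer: 2037880/54407 ≈ 37.456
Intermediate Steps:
c(P, n) = 179 + n + P*n² (c(P, n) = (P*n)*n + (179 + n) = P*n² + (179 + n) = 179 + n + P*n²)
(6711 + c(-121, 130))/(V - 42165) = (6711 + (179 + 130 - 121*130²))/(-12242 - 42165) = (6711 + (179 + 130 - 121*16900))/(-54407) = (6711 + (179 + 130 - 2044900))*(-1/54407) = (6711 - 2044591)*(-1/54407) = -2037880*(-1/54407) = 2037880/54407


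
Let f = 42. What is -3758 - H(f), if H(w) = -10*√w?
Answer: -3758 + 10*√42 ≈ -3693.2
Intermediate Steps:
-3758 - H(f) = -3758 - (-10)*√42 = -3758 + 10*√42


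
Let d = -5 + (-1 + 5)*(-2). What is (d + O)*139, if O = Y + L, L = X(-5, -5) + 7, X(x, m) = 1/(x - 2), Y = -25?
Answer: -30302/7 ≈ -4328.9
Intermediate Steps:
X(x, m) = 1/(-2 + x)
L = 48/7 (L = 1/(-2 - 5) + 7 = 1/(-7) + 7 = -⅐ + 7 = 48/7 ≈ 6.8571)
d = -13 (d = -5 + 4*(-2) = -5 - 8 = -13)
O = -127/7 (O = -25 + 48/7 = -127/7 ≈ -18.143)
(d + O)*139 = (-13 - 127/7)*139 = -218/7*139 = -30302/7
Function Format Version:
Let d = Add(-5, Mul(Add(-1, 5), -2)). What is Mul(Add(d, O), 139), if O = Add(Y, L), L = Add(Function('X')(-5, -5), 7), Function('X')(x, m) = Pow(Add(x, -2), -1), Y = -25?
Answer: Rational(-30302, 7) ≈ -4328.9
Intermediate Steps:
Function('X')(x, m) = Pow(Add(-2, x), -1)
L = Rational(48, 7) (L = Add(Pow(Add(-2, -5), -1), 7) = Add(Pow(-7, -1), 7) = Add(Rational(-1, 7), 7) = Rational(48, 7) ≈ 6.8571)
d = -13 (d = Add(-5, Mul(4, -2)) = Add(-5, -8) = -13)
O = Rational(-127, 7) (O = Add(-25, Rational(48, 7)) = Rational(-127, 7) ≈ -18.143)
Mul(Add(d, O), 139) = Mul(Add(-13, Rational(-127, 7)), 139) = Mul(Rational(-218, 7), 139) = Rational(-30302, 7)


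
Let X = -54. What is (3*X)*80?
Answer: -12960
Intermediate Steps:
(3*X)*80 = (3*(-54))*80 = -162*80 = -12960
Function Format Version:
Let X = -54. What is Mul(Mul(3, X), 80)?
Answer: -12960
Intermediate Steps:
Mul(Mul(3, X), 80) = Mul(Mul(3, -54), 80) = Mul(-162, 80) = -12960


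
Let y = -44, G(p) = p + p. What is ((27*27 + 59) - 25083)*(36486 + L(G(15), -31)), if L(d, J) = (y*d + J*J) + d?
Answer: -878434315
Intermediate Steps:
G(p) = 2*p
L(d, J) = J**2 - 43*d (L(d, J) = (-44*d + J*J) + d = (-44*d + J**2) + d = (J**2 - 44*d) + d = J**2 - 43*d)
((27*27 + 59) - 25083)*(36486 + L(G(15), -31)) = ((27*27 + 59) - 25083)*(36486 + ((-31)**2 - 86*15)) = ((729 + 59) - 25083)*(36486 + (961 - 43*30)) = (788 - 25083)*(36486 + (961 - 1290)) = -24295*(36486 - 329) = -24295*36157 = -878434315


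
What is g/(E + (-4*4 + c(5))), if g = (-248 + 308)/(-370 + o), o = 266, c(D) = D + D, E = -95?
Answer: 15/2626 ≈ 0.0057121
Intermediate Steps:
c(D) = 2*D
g = -15/26 (g = (-248 + 308)/(-370 + 266) = 60/(-104) = 60*(-1/104) = -15/26 ≈ -0.57692)
g/(E + (-4*4 + c(5))) = -15/26/(-95 + (-4*4 + 2*5)) = -15/26/(-95 + (-16 + 10)) = -15/26/(-95 - 6) = -15/26/(-101) = -1/101*(-15/26) = 15/2626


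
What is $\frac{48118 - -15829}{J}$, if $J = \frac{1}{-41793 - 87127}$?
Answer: $-8244047240$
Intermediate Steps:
$J = - \frac{1}{128920}$ ($J = \frac{1}{-128920} = - \frac{1}{128920} \approx -7.7568 \cdot 10^{-6}$)
$\frac{48118 - -15829}{J} = \frac{48118 - -15829}{- \frac{1}{128920}} = \left(48118 + 15829\right) \left(-128920\right) = 63947 \left(-128920\right) = -8244047240$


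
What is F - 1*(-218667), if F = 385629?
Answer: 604296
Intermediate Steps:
F - 1*(-218667) = 385629 - 1*(-218667) = 385629 + 218667 = 604296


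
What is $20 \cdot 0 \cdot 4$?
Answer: $0$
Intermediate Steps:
$20 \cdot 0 \cdot 4 = 0 \cdot 4 = 0$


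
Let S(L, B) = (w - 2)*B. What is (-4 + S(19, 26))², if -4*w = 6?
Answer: 9025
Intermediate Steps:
w = -3/2 (w = -¼*6 = -3/2 ≈ -1.5000)
S(L, B) = -7*B/2 (S(L, B) = (-3/2 - 2)*B = -7*B/2)
(-4 + S(19, 26))² = (-4 - 7/2*26)² = (-4 - 91)² = (-95)² = 9025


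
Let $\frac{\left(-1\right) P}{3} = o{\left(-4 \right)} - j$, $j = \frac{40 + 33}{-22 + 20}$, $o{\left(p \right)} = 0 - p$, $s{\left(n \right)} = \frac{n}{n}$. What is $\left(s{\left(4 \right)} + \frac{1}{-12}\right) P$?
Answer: $- \frac{891}{8} \approx -111.38$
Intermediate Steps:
$s{\left(n \right)} = 1$
$o{\left(p \right)} = - p$
$j = - \frac{73}{2}$ ($j = \frac{73}{-2} = 73 \left(- \frac{1}{2}\right) = - \frac{73}{2} \approx -36.5$)
$P = - \frac{243}{2}$ ($P = - 3 \left(\left(-1\right) \left(-4\right) - - \frac{73}{2}\right) = - 3 \left(4 + \frac{73}{2}\right) = \left(-3\right) \frac{81}{2} = - \frac{243}{2} \approx -121.5$)
$\left(s{\left(4 \right)} + \frac{1}{-12}\right) P = \left(1 + \frac{1}{-12}\right) \left(- \frac{243}{2}\right) = \left(1 - \frac{1}{12}\right) \left(- \frac{243}{2}\right) = \frac{11}{12} \left(- \frac{243}{2}\right) = - \frac{891}{8}$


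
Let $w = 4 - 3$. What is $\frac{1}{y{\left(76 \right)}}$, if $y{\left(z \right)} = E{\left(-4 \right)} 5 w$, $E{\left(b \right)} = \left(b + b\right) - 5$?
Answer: $- \frac{1}{65} \approx -0.015385$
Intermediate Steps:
$w = 1$ ($w = 4 - 3 = 1$)
$E{\left(b \right)} = -5 + 2 b$ ($E{\left(b \right)} = 2 b - 5 = -5 + 2 b$)
$y{\left(z \right)} = -65$ ($y{\left(z \right)} = \left(-5 + 2 \left(-4\right)\right) 5 \cdot 1 = \left(-5 - 8\right) 5 \cdot 1 = \left(-13\right) 5 \cdot 1 = \left(-65\right) 1 = -65$)
$\frac{1}{y{\left(76 \right)}} = \frac{1}{-65} = - \frac{1}{65}$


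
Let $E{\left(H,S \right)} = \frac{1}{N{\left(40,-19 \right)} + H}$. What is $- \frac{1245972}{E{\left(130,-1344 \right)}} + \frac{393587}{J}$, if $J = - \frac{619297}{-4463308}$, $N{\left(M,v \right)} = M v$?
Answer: $\frac{487881534666716}{619297} \approx 7.878 \cdot 10^{8}$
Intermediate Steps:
$J = \frac{619297}{4463308}$ ($J = \left(-619297\right) \left(- \frac{1}{4463308}\right) = \frac{619297}{4463308} \approx 0.13875$)
$E{\left(H,S \right)} = \frac{1}{-760 + H}$ ($E{\left(H,S \right)} = \frac{1}{40 \left(-19\right) + H} = \frac{1}{-760 + H}$)
$- \frac{1245972}{E{\left(130,-1344 \right)}} + \frac{393587}{J} = - \frac{1245972}{\frac{1}{-760 + 130}} + \frac{393587}{\frac{619297}{4463308}} = - \frac{1245972}{\frac{1}{-630}} + 393587 \cdot \frac{4463308}{619297} = - \frac{1245972}{- \frac{1}{630}} + \frac{1756700005796}{619297} = \left(-1245972\right) \left(-630\right) + \frac{1756700005796}{619297} = 784962360 + \frac{1756700005796}{619297} = \frac{487881534666716}{619297}$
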